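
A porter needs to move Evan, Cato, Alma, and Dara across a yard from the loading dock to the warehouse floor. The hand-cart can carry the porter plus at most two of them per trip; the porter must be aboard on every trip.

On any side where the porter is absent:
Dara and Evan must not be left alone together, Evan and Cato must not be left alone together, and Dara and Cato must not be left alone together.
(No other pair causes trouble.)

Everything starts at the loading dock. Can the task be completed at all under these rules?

Yes

1. Porter goes to the warehouse floor with Cato and Evan.  [the loading dock: Alma, Dara | the warehouse floor: Cato, Evan]
2. Porter goes back to the loading dock with Evan.  [the loading dock: Alma, Dara, Evan | the warehouse floor: Cato]
3. Porter goes to the warehouse floor with Alma and Evan.  [the loading dock: Dara | the warehouse floor: Alma, Cato, Evan]
4. Porter goes back to the loading dock with Evan.  [the loading dock: Dara, Evan | the warehouse floor: Alma, Cato]
5. Porter goes to the warehouse floor with Dara and Evan.  [the loading dock: — | the warehouse floor: Alma, Cato, Dara, Evan]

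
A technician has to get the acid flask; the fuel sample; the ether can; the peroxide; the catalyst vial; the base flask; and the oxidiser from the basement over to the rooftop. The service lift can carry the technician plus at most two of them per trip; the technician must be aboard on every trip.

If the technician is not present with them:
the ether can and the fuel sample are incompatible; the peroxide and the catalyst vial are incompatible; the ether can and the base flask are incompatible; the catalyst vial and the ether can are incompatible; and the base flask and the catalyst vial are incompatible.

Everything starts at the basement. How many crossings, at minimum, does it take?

Counting alone: the technician can take at most 2 across per trip to the rooftop, so moving all 7 needs at least 4 loaded trips out, with a return between consecutive ones — at least 7 crossings.
The safety rule pushes this higher. Following every safe sequence of crossings, the most of the 7 that can be at the rooftop as the service lift arrives there on crossings 7, 9 is 5, 6 respectively — never all 7.
So no plan with fewer than 11 crossings exists, and this one achieves 11:
1. Technician goes to the rooftop with the catalyst vial and the ether can.  [the basement: the acid flask, the base flask, the fuel sample, the oxidiser, the peroxide | the rooftop: the catalyst vial, the ether can]
2. Technician goes back to the basement with the ether can.  [the basement: the acid flask, the base flask, the ether can, the fuel sample, the oxidiser, the peroxide | the rooftop: the catalyst vial]
3. Technician goes to the rooftop with the acid flask and the ether can.  [the basement: the base flask, the fuel sample, the oxidiser, the peroxide | the rooftop: the acid flask, the catalyst vial, the ether can]
4. Technician goes back to the basement with the ether can.  [the basement: the base flask, the ether can, the fuel sample, the oxidiser, the peroxide | the rooftop: the acid flask, the catalyst vial]
5. Technician goes to the rooftop with the ether can and the fuel sample.  [the basement: the base flask, the oxidiser, the peroxide | the rooftop: the acid flask, the catalyst vial, the ether can, the fuel sample]
6. Technician goes back to the basement with the ether can.  [the basement: the base flask, the ether can, the oxidiser, the peroxide | the rooftop: the acid flask, the catalyst vial, the fuel sample]
7. Technician goes to the rooftop with the ether can and the oxidiser.  [the basement: the base flask, the peroxide | the rooftop: the acid flask, the catalyst vial, the ether can, the fuel sample, the oxidiser]
8. Technician goes back to the basement with the ether can.  [the basement: the base flask, the ether can, the peroxide | the rooftop: the acid flask, the catalyst vial, the fuel sample, the oxidiser]
9. Technician goes to the rooftop with the base flask and the peroxide.  [the basement: the ether can | the rooftop: the acid flask, the base flask, the catalyst vial, the fuel sample, the oxidiser, the peroxide]
10. Technician goes back to the basement with the catalyst vial.  [the basement: the catalyst vial, the ether can | the rooftop: the acid flask, the base flask, the fuel sample, the oxidiser, the peroxide]
11. Technician goes to the rooftop with the catalyst vial and the ether can.  [the basement: — | the rooftop: the acid flask, the base flask, the catalyst vial, the ether can, the fuel sample, the oxidiser, the peroxide]

11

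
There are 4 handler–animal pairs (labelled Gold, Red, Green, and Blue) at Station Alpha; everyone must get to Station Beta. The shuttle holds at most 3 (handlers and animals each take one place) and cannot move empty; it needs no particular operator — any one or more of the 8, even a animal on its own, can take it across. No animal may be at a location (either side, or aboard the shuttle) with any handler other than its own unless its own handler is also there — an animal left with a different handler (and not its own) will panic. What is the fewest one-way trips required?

Counting alone: each trip to Station Beta takes at most 3 across and each return brings at least 1 back, so after t trips out (and t−1 returns) at most 3t − (t−1) of the 8 are across; that first reaches 8 at t = 4, so at least 7 crossings are needed.
The safety rule pushes this higher. Following every safe sequence of crossings, the most of the 8 that can be at Station Beta as the shuttle arrives there on crossing 7 is 7 — never all 8.
So no plan with fewer than 9 crossings exists, and this one achieves 9:
1. animal Gold and handler Gold cross → Station Beta.
2. handler Gold crosses ← Station Alpha.
3. animal Red, handler Gold, and handler Red cross → Station Beta.
4. animal Gold and handler Gold cross ← Station Alpha.
5. handler Blue, handler Gold, and handler Green cross → Station Beta.
6. animal Red crosses ← Station Alpha.
7. animal Gold and animal Red cross → Station Beta.
8. animal Gold crosses ← Station Alpha.
9. animal Blue, animal Gold, and animal Green cross → Station Beta.

9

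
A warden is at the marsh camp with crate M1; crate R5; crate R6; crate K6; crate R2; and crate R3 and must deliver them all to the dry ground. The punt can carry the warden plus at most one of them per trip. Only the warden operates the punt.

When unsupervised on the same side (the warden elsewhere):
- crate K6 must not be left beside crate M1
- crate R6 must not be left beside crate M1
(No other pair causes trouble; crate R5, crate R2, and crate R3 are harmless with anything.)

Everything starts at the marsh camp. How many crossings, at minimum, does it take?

13

Counting alone: the warden can take at most 1 across per trip to the dry ground, so moving all 6 needs at least 6 loaded trips out, with a return between consecutive ones — at least 11 crossings.
The safety rule pushes this higher. Following every safe sequence of crossings, the most of the 6 that can be at the dry ground as the punt arrives there on crossing 11 is 5 — never all 6.
So no plan with fewer than 13 crossings exists, and this one achieves 13:
1. Warden goes to the dry ground with crate M1.  [the marsh camp: crate K6, crate R2, crate R3, crate R5, crate R6 | the dry ground: crate M1]
2. Warden goes back to the marsh camp alone.  [the marsh camp: crate K6, crate R2, crate R3, crate R5, crate R6 | the dry ground: crate M1]
3. Warden goes to the dry ground with crate R5.  [the marsh camp: crate K6, crate R2, crate R3, crate R6 | the dry ground: crate M1, crate R5]
4. Warden goes back to the marsh camp alone.  [the marsh camp: crate K6, crate R2, crate R3, crate R6 | the dry ground: crate M1, crate R5]
5. Warden goes to the dry ground with crate R6.  [the marsh camp: crate K6, crate R2, crate R3 | the dry ground: crate M1, crate R5, crate R6]
6. Warden goes back to the marsh camp with crate M1.  [the marsh camp: crate K6, crate M1, crate R2, crate R3 | the dry ground: crate R5, crate R6]
7. Warden goes to the dry ground with crate K6.  [the marsh camp: crate M1, crate R2, crate R3 | the dry ground: crate K6, crate R5, crate R6]
8. Warden goes back to the marsh camp alone.  [the marsh camp: crate M1, crate R2, crate R3 | the dry ground: crate K6, crate R5, crate R6]
9. Warden goes to the dry ground with crate R2.  [the marsh camp: crate M1, crate R3 | the dry ground: crate K6, crate R2, crate R5, crate R6]
10. Warden goes back to the marsh camp alone.  [the marsh camp: crate M1, crate R3 | the dry ground: crate K6, crate R2, crate R5, crate R6]
11. Warden goes to the dry ground with crate R3.  [the marsh camp: crate M1 | the dry ground: crate K6, crate R2, crate R3, crate R5, crate R6]
12. Warden goes back to the marsh camp alone.  [the marsh camp: crate M1 | the dry ground: crate K6, crate R2, crate R3, crate R5, crate R6]
13. Warden goes to the dry ground with crate M1.  [the marsh camp: — | the dry ground: crate K6, crate M1, crate R2, crate R3, crate R5, crate R6]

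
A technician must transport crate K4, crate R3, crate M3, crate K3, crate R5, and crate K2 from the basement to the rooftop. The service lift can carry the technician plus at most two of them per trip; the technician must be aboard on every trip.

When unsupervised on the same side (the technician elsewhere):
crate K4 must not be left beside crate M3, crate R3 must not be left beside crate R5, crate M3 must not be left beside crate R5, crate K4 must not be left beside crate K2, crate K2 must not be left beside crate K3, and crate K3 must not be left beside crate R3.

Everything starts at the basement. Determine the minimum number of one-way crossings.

Whatever the first load, the items left behind include a forbidden pair without the technician. No opening move is safe, so no plan exists.

impossible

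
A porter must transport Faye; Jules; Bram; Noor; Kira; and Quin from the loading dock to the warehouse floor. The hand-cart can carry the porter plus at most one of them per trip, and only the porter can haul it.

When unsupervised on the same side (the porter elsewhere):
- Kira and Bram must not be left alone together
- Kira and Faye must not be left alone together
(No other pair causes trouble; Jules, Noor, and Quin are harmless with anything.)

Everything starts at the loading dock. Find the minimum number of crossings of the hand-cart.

13

Counting alone: the porter can take at most 1 across per trip to the warehouse floor, so moving all 6 needs at least 6 loaded trips out, with a return between consecutive ones — at least 11 crossings.
The safety rule pushes this higher. Following every safe sequence of crossings, the most of the 6 that can be at the warehouse floor as the hand-cart arrives there on crossing 11 is 5 — never all 6.
So no plan with fewer than 13 crossings exists, and this one achieves 13:
1. Porter goes to the warehouse floor with Kira.  [the loading dock: Bram, Faye, Jules, Noor, Quin | the warehouse floor: Kira]
2. Porter goes back to the loading dock alone.  [the loading dock: Bram, Faye, Jules, Noor, Quin | the warehouse floor: Kira]
3. Porter goes to the warehouse floor with Faye.  [the loading dock: Bram, Jules, Noor, Quin | the warehouse floor: Faye, Kira]
4. Porter goes back to the loading dock with Kira.  [the loading dock: Bram, Jules, Kira, Noor, Quin | the warehouse floor: Faye]
5. Porter goes to the warehouse floor with Bram.  [the loading dock: Jules, Kira, Noor, Quin | the warehouse floor: Bram, Faye]
6. Porter goes back to the loading dock alone.  [the loading dock: Jules, Kira, Noor, Quin | the warehouse floor: Bram, Faye]
7. Porter goes to the warehouse floor with Jules.  [the loading dock: Kira, Noor, Quin | the warehouse floor: Bram, Faye, Jules]
8. Porter goes back to the loading dock alone.  [the loading dock: Kira, Noor, Quin | the warehouse floor: Bram, Faye, Jules]
9. Porter goes to the warehouse floor with Noor.  [the loading dock: Kira, Quin | the warehouse floor: Bram, Faye, Jules, Noor]
10. Porter goes back to the loading dock alone.  [the loading dock: Kira, Quin | the warehouse floor: Bram, Faye, Jules, Noor]
11. Porter goes to the warehouse floor with Quin.  [the loading dock: Kira | the warehouse floor: Bram, Faye, Jules, Noor, Quin]
12. Porter goes back to the loading dock alone.  [the loading dock: Kira | the warehouse floor: Bram, Faye, Jules, Noor, Quin]
13. Porter goes to the warehouse floor with Kira.  [the loading dock: — | the warehouse floor: Bram, Faye, Jules, Kira, Noor, Quin]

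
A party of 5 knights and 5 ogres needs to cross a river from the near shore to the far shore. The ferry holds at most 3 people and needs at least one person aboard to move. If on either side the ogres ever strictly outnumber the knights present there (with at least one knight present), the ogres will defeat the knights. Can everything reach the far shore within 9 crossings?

No

Counting alone: each trip to the far shore takes at most 3 across and each return brings at least 1 back, so after t trips out (and t−1 returns) at most 3t − (t−1) of the 10 are across; that first reaches 10 at t = 5, so at least 9 crossings are needed.
The safety rule pushes this higher. Following every safe sequence of crossings, the most of the 10 that can be at the far shore as the ferry arrives there on crossing 9 is 9 — never all 10.
So the move cannot be finished within 9 crossings. (The shortest complete plan takes 11:)
1. 2 ogres → the far shore.  (the near shore: 5K 3O; the far shore: 0K 2O)
2. 1 ogre ← the near shore.  (the near shore: 5K 4O; the far shore: 0K 1O)
3. 3 ogres → the far shore.  (the near shore: 5K 1O; the far shore: 0K 4O)
4. 1 ogre ← the near shore.  (the near shore: 5K 2O; the far shore: 0K 3O)
5. 3 knights → the far shore.  (the near shore: 2K 2O; the far shore: 3K 3O)
6. 1 knight and 1 ogre ← the near shore.  (the near shore: 3K 3O; the far shore: 2K 2O)
7. 3 knights → the far shore.  (the near shore: 0K 3O; the far shore: 5K 2O)
8. 1 ogre ← the near shore.  (the near shore: 0K 4O; the far shore: 5K 1O)
9. 2 ogres → the far shore.  (the near shore: 0K 2O; the far shore: 5K 3O)
10. 1 ogre ← the near shore.  (the near shore: 0K 3O; the far shore: 5K 2O)
11. 3 ogres → the far shore.  (the near shore: 0K 0O; the far shore: 5K 5O)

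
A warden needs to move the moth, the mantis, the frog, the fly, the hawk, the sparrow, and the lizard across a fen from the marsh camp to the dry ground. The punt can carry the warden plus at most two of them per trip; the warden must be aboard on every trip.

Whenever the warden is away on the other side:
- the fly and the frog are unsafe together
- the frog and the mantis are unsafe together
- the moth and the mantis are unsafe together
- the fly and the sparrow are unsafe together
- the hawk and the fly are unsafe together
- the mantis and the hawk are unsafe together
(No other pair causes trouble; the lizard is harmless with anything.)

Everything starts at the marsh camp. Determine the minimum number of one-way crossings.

9

Counting alone: the warden can take at most 2 across per trip to the dry ground, so moving all 7 needs at least 4 loaded trips out, with a return between consecutive ones — at least 7 crossings.
The safety rule pushes this higher. Following every safe sequence of crossings, the most of the 7 that can be at the dry ground as the punt arrives there on crossing 7 is 6 — never all 7.
So no plan with fewer than 9 crossings exists, and this one achieves 9:
1. Warden goes to the dry ground with the fly and the mantis.  [the marsh camp: the frog, the hawk, the lizard, the moth, the sparrow | the dry ground: the fly, the mantis]
2. Warden goes back to the marsh camp alone.  [the marsh camp: the frog, the hawk, the lizard, the moth, the sparrow | the dry ground: the fly, the mantis]
3. Warden goes to the dry ground with the moth.  [the marsh camp: the frog, the hawk, the lizard, the sparrow | the dry ground: the fly, the mantis, the moth]
4. Warden goes back to the marsh camp with the mantis.  [the marsh camp: the frog, the hawk, the lizard, the mantis, the sparrow | the dry ground: the fly, the moth]
5. Warden goes to the dry ground with the frog and the hawk.  [the marsh camp: the lizard, the mantis, the sparrow | the dry ground: the fly, the frog, the hawk, the moth]
6. Warden goes back to the marsh camp with the fly.  [the marsh camp: the fly, the lizard, the mantis, the sparrow | the dry ground: the frog, the hawk, the moth]
7. Warden goes to the dry ground with the lizard and the sparrow.  [the marsh camp: the fly, the mantis | the dry ground: the frog, the hawk, the lizard, the moth, the sparrow]
8. Warden goes back to the marsh camp alone.  [the marsh camp: the fly, the mantis | the dry ground: the frog, the hawk, the lizard, the moth, the sparrow]
9. Warden goes to the dry ground with the fly and the mantis.  [the marsh camp: — | the dry ground: the fly, the frog, the hawk, the lizard, the mantis, the moth, the sparrow]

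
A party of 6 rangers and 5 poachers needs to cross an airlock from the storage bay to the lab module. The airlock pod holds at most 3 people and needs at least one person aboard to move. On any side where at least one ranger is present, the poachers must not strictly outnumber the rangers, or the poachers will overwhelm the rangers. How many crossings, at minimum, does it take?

Counting alone: each trip to the lab module takes at most 3 across and each return brings at least 1 back, so after t trips out (and t−1 returns) at most 3t − (t−1) of the 11 are across; that first reaches 11 at t = 5, so at least 9 crossings are needed.
The plan below uses exactly 9 crossings, so it is optimal:
1. 3 poachers → the lab module.  (the storage bay: 6R 2P; the lab module: 0R 3P)
2. 1 poacher ← the storage bay.  (the storage bay: 6R 3P; the lab module: 0R 2P)
3. 3 rangers → the lab module.  (the storage bay: 3R 3P; the lab module: 3R 2P)
4. 1 ranger ← the storage bay.  (the storage bay: 4R 3P; the lab module: 2R 2P)
5. 2 rangers and 1 poacher → the lab module.  (the storage bay: 2R 2P; the lab module: 4R 3P)
6. 1 ranger ← the storage bay.  (the storage bay: 3R 2P; the lab module: 3R 3P)
7. 2 rangers and 1 poacher → the lab module.  (the storage bay: 1R 1P; the lab module: 5R 4P)
8. 1 ranger ← the storage bay.  (the storage bay: 2R 1P; the lab module: 4R 4P)
9. 2 rangers and 1 poacher → the lab module.  (the storage bay: 0R 0P; the lab module: 6R 5P)

9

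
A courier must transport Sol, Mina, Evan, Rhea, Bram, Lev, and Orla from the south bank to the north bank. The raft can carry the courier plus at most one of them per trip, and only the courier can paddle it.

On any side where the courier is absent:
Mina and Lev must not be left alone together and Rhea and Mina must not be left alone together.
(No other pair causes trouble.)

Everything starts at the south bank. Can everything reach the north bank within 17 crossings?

Yes — this plan uses 15 crossings (≤ 17):
1. Courier goes to the north bank with Mina.  [the south bank: Bram, Evan, Lev, Orla, Rhea, Sol | the north bank: Mina]
2. Courier goes back to the south bank alone.  [the south bank: Bram, Evan, Lev, Orla, Rhea, Sol | the north bank: Mina]
3. Courier goes to the north bank with Sol.  [the south bank: Bram, Evan, Lev, Orla, Rhea | the north bank: Mina, Sol]
4. Courier goes back to the south bank alone.  [the south bank: Bram, Evan, Lev, Orla, Rhea | the north bank: Mina, Sol]
5. Courier goes to the north bank with Evan.  [the south bank: Bram, Lev, Orla, Rhea | the north bank: Evan, Mina, Sol]
6. Courier goes back to the south bank alone.  [the south bank: Bram, Lev, Orla, Rhea | the north bank: Evan, Mina, Sol]
7. Courier goes to the north bank with Rhea.  [the south bank: Bram, Lev, Orla | the north bank: Evan, Mina, Rhea, Sol]
8. Courier goes back to the south bank with Mina.  [the south bank: Bram, Lev, Mina, Orla | the north bank: Evan, Rhea, Sol]
9. Courier goes to the north bank with Lev.  [the south bank: Bram, Mina, Orla | the north bank: Evan, Lev, Rhea, Sol]
10. Courier goes back to the south bank alone.  [the south bank: Bram, Mina, Orla | the north bank: Evan, Lev, Rhea, Sol]
11. Courier goes to the north bank with Bram.  [the south bank: Mina, Orla | the north bank: Bram, Evan, Lev, Rhea, Sol]
12. Courier goes back to the south bank alone.  [the south bank: Mina, Orla | the north bank: Bram, Evan, Lev, Rhea, Sol]
13. Courier goes to the north bank with Orla.  [the south bank: Mina | the north bank: Bram, Evan, Lev, Orla, Rhea, Sol]
14. Courier goes back to the south bank alone.  [the south bank: Mina | the north bank: Bram, Evan, Lev, Orla, Rhea, Sol]
15. Courier goes to the north bank with Mina.  [the south bank: — | the north bank: Bram, Evan, Lev, Mina, Orla, Rhea, Sol]

Yes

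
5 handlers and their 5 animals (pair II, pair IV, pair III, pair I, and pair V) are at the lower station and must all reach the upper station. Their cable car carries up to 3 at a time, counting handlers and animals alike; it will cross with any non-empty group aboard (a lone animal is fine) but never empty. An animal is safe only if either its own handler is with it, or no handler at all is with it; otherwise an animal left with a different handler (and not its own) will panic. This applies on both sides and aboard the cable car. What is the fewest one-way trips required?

11

Counting alone: each trip to the upper station takes at most 3 across and each return brings at least 1 back, so after t trips out (and t−1 returns) at most 3t − (t−1) of the 10 are across; that first reaches 10 at t = 5, so at least 9 crossings are needed.
The safety rule pushes this higher. Following every safe sequence of crossings, the most of the 10 that can be at the upper station as the cable car arrives there on crossing 9 is 9 — never all 10.
So no plan with fewer than 11 crossings exists, and this one achieves 11:
1. animal II and handler II cross → the upper station.
2. handler II crosses ← the lower station.
3. animal I, animal III, and animal IV cross → the upper station.
4. animal II crosses ← the lower station.
5. handler I, handler III, and handler IV cross → the upper station.
6. animal IV and handler IV cross ← the lower station.
7. handler II, handler IV, and handler V cross → the upper station.
8. animal III crosses ← the lower station.
9. animal II and animal IV cross → the upper station.
10. animal II crosses ← the lower station.
11. animal II, animal III, and animal V cross → the upper station.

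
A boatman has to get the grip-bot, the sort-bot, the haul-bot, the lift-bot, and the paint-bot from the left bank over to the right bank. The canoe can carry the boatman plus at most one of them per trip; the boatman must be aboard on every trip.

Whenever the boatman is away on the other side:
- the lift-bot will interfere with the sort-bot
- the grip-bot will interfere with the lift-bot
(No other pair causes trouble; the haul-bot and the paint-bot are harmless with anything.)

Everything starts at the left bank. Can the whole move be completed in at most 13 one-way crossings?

Yes — this plan uses 11 crossings (≤ 13):
1. Boatman goes to the right bank with the lift-bot.  [the left bank: the grip-bot, the haul-bot, the paint-bot, the sort-bot | the right bank: the lift-bot]
2. Boatman goes back to the left bank alone.  [the left bank: the grip-bot, the haul-bot, the paint-bot, the sort-bot | the right bank: the lift-bot]
3. Boatman goes to the right bank with the grip-bot.  [the left bank: the haul-bot, the paint-bot, the sort-bot | the right bank: the grip-bot, the lift-bot]
4. Boatman goes back to the left bank with the lift-bot.  [the left bank: the haul-bot, the lift-bot, the paint-bot, the sort-bot | the right bank: the grip-bot]
5. Boatman goes to the right bank with the sort-bot.  [the left bank: the haul-bot, the lift-bot, the paint-bot | the right bank: the grip-bot, the sort-bot]
6. Boatman goes back to the left bank alone.  [the left bank: the haul-bot, the lift-bot, the paint-bot | the right bank: the grip-bot, the sort-bot]
7. Boatman goes to the right bank with the haul-bot.  [the left bank: the lift-bot, the paint-bot | the right bank: the grip-bot, the haul-bot, the sort-bot]
8. Boatman goes back to the left bank alone.  [the left bank: the lift-bot, the paint-bot | the right bank: the grip-bot, the haul-bot, the sort-bot]
9. Boatman goes to the right bank with the paint-bot.  [the left bank: the lift-bot | the right bank: the grip-bot, the haul-bot, the paint-bot, the sort-bot]
10. Boatman goes back to the left bank alone.  [the left bank: the lift-bot | the right bank: the grip-bot, the haul-bot, the paint-bot, the sort-bot]
11. Boatman goes to the right bank with the lift-bot.  [the left bank: — | the right bank: the grip-bot, the haul-bot, the lift-bot, the paint-bot, the sort-bot]

Yes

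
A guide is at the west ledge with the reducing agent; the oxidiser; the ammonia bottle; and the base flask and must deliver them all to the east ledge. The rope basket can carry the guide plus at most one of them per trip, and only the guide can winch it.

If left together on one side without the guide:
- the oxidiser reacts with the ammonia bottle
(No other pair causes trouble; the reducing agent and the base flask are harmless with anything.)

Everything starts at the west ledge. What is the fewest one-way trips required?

Counting alone: the guide can take at most 1 across per trip to the east ledge, so moving all 4 needs at least 4 loaded trips out, with a return between consecutive ones — at least 7 crossings.
The plan below uses exactly 7 crossings, so it is optimal:
1. Guide goes to the east ledge with the oxidiser.
2. Guide goes back to the west ledge alone.
3. Guide goes to the east ledge with the reducing agent.
4. Guide goes back to the west ledge alone.
5. Guide goes to the east ledge with the base flask.
6. Guide goes back to the west ledge alone.
7. Guide goes to the east ledge with the ammonia bottle.

7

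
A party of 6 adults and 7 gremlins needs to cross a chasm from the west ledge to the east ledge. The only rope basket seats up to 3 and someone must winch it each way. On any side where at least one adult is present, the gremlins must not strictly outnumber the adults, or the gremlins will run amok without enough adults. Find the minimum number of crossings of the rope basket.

impossible

The gremlins already outnumber the adults at the west ledge before anyone moves, so the starting position itself is disallowed.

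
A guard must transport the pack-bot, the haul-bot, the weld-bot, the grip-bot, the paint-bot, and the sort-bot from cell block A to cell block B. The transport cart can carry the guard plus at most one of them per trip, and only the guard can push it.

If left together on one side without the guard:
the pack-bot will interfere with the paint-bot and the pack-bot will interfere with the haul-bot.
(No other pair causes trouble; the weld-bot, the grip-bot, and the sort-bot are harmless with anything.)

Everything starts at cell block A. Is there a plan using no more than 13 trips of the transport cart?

Yes

Yes — this plan uses 13 crossings (≤ 13):
1. Guard goes to cell block B with the pack-bot.
2. Guard goes back to cell block A alone.
3. Guard goes to cell block B with the haul-bot.
4. Guard goes back to cell block A with the pack-bot.
5. Guard goes to cell block B with the paint-bot.
6. Guard goes back to cell block A alone.
7. Guard goes to cell block B with the weld-bot.
8. Guard goes back to cell block A alone.
9. Guard goes to cell block B with the grip-bot.
10. Guard goes back to cell block A alone.
11. Guard goes to cell block B with the sort-bot.
12. Guard goes back to cell block A alone.
13. Guard goes to cell block B with the pack-bot.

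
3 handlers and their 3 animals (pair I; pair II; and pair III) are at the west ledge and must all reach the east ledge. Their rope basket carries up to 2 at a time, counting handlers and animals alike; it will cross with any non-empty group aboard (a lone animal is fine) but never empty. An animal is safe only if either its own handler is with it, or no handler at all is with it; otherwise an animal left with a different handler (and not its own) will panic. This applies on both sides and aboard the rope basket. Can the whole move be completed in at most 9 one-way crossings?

No

Counting alone: each trip to the east ledge takes at most 2 across and each return brings at least 1 back, so after t trips out (and t−1 returns) at most 2t − (t−1) of the 6 are across; that first reaches 6 at t = 5, so at least 9 crossings are needed.
The safety rule pushes this higher. Following every safe sequence of crossings, the most of the 6 that can be at the east ledge as the rope basket arrives there on crossing 9 is 5 — never all 6.
So the move cannot be finished within 9 crossings. (The shortest complete plan takes 11:)
1. animal I and handler I cross → the east ledge.
2. handler I crosses ← the west ledge.
3. animal II and animal III cross → the east ledge.
4. animal I crosses ← the west ledge.
5. handler II and handler III cross → the east ledge.
6. animal II and handler II cross ← the west ledge.
7. handler I and handler II cross → the east ledge.
8. animal III crosses ← the west ledge.
9. animal I and animal II cross → the east ledge.
10. handler III crosses ← the west ledge.
11. animal III and handler III cross → the east ledge.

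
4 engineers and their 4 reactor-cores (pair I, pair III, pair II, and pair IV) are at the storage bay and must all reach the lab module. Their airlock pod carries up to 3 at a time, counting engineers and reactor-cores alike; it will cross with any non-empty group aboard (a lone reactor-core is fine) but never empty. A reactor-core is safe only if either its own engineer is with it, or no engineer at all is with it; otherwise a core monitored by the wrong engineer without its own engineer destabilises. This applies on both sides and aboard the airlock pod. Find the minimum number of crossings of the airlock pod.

Counting alone: each trip to the lab module takes at most 3 across and each return brings at least 1 back, so after t trips out (and t−1 returns) at most 3t − (t−1) of the 8 are across; that first reaches 8 at t = 4, so at least 7 crossings are needed.
The safety rule pushes this higher. Following every safe sequence of crossings, the most of the 8 that can be at the lab module as the airlock pod arrives there on crossing 7 is 7 — never all 8.
So no plan with fewer than 9 crossings exists, and this one achieves 9:
1. engineer I and reactor-core I cross → the lab module.
2. engineer I crosses ← the storage bay.
3. engineer I, engineer III, and reactor-core III cross → the lab module.
4. engineer I and reactor-core I cross ← the storage bay.
5. engineer I, engineer II, and engineer IV cross → the lab module.
6. reactor-core III crosses ← the storage bay.
7. reactor-core I and reactor-core III cross → the lab module.
8. reactor-core I crosses ← the storage bay.
9. reactor-core I, reactor-core II, and reactor-core IV cross → the lab module.

9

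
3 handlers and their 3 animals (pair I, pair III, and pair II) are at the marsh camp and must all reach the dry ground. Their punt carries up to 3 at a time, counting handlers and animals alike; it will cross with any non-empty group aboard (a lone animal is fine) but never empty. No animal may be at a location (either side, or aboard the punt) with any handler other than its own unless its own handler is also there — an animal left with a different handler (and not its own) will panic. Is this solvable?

Yes

1. animal I and handler I cross → the dry ground.
2. handler I crosses ← the marsh camp.
3. handler I, handler II, and handler III cross → the dry ground.
4. animal I crosses ← the marsh camp.
5. animal I, animal II, and animal III cross → the dry ground.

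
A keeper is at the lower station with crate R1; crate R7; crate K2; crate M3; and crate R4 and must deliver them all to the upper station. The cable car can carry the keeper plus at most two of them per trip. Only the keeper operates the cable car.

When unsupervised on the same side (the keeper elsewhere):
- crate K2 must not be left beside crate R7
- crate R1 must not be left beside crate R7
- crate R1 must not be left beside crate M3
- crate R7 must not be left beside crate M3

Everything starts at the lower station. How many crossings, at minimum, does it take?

Counting alone: the keeper can take at most 2 across per trip to the upper station, so moving all 5 needs at least 3 loaded trips out, with a return between consecutive ones — at least 5 crossings.
The safety rule pushes this higher. Following every safe sequence of crossings, the most of the 5 that can be at the upper station as the cable car arrives there on crossing 5 is 4 — never all 5.
So no plan with fewer than 7 crossings exists, and this one achieves 7:
1. Keeper goes to the upper station with crate R1 and crate R7.  [the lower station: crate K2, crate M3, crate R4 | the upper station: crate R1, crate R7]
2. Keeper goes back to the lower station with crate R1.  [the lower station: crate K2, crate M3, crate R1, crate R4 | the upper station: crate R7]
3. Keeper goes to the upper station with crate K2 and crate R1.  [the lower station: crate M3, crate R4 | the upper station: crate K2, crate R1, crate R7]
4. Keeper goes back to the lower station with crate R7.  [the lower station: crate M3, crate R4, crate R7 | the upper station: crate K2, crate R1]
5. Keeper goes to the upper station with crate R4 and crate R7.  [the lower station: crate M3 | the upper station: crate K2, crate R1, crate R4, crate R7]
6. Keeper goes back to the lower station with crate R7.  [the lower station: crate M3, crate R7 | the upper station: crate K2, crate R1, crate R4]
7. Keeper goes to the upper station with crate M3 and crate R7.  [the lower station: — | the upper station: crate K2, crate M3, crate R1, crate R4, crate R7]

7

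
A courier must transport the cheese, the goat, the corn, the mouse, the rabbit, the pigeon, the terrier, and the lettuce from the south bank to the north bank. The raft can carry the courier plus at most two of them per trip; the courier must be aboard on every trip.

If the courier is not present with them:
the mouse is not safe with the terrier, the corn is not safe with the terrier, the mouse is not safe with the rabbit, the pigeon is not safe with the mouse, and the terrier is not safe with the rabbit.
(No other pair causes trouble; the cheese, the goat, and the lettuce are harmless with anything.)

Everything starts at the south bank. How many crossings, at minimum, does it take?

13

Counting alone: the courier can take at most 2 across per trip to the north bank, so moving all 8 needs at least 4 loaded trips out, with a return between consecutive ones — at least 7 crossings.
The safety rule pushes this higher. Following every safe sequence of crossings, the most of the 8 that can be at the north bank as the raft arrives there on crossings 7, 9, 11 is 5, 6, 7 respectively — never all 8.
So no plan with fewer than 13 crossings exists, and this one achieves 13:
1. Courier goes to the north bank with the mouse and the terrier.  [the south bank: the cheese, the corn, the goat, the lettuce, the pigeon, the rabbit | the north bank: the mouse, the terrier]
2. Courier goes back to the south bank with the mouse.  [the south bank: the cheese, the corn, the goat, the lettuce, the mouse, the pigeon, the rabbit | the north bank: the terrier]
3. Courier goes to the north bank with the cheese and the mouse.  [the south bank: the corn, the goat, the lettuce, the pigeon, the rabbit | the north bank: the cheese, the mouse, the terrier]
4. Courier goes back to the south bank with the mouse.  [the south bank: the corn, the goat, the lettuce, the mouse, the pigeon, the rabbit | the north bank: the cheese, the terrier]
5. Courier goes to the north bank with the goat and the mouse.  [the south bank: the corn, the lettuce, the pigeon, the rabbit | the north bank: the cheese, the goat, the mouse, the terrier]
6. Courier goes back to the south bank with the mouse.  [the south bank: the corn, the lettuce, the mouse, the pigeon, the rabbit | the north bank: the cheese, the goat, the terrier]
7. Courier goes to the north bank with the corn and the mouse.  [the south bank: the lettuce, the pigeon, the rabbit | the north bank: the cheese, the corn, the goat, the mouse, the terrier]
8. Courier goes back to the south bank with the terrier.  [the south bank: the lettuce, the pigeon, the rabbit, the terrier | the north bank: the cheese, the corn, the goat, the mouse]
9. Courier goes to the north bank with the pigeon and the rabbit.  [the south bank: the lettuce, the terrier | the north bank: the cheese, the corn, the goat, the mouse, the pigeon, the rabbit]
10. Courier goes back to the south bank with the mouse.  [the south bank: the lettuce, the mouse, the terrier | the north bank: the cheese, the corn, the goat, the pigeon, the rabbit]
11. Courier goes to the north bank with the lettuce and the mouse.  [the south bank: the terrier | the north bank: the cheese, the corn, the goat, the lettuce, the mouse, the pigeon, the rabbit]
12. Courier goes back to the south bank with the mouse.  [the south bank: the mouse, the terrier | the north bank: the cheese, the corn, the goat, the lettuce, the pigeon, the rabbit]
13. Courier goes to the north bank with the mouse and the terrier.  [the south bank: — | the north bank: the cheese, the corn, the goat, the lettuce, the mouse, the pigeon, the rabbit, the terrier]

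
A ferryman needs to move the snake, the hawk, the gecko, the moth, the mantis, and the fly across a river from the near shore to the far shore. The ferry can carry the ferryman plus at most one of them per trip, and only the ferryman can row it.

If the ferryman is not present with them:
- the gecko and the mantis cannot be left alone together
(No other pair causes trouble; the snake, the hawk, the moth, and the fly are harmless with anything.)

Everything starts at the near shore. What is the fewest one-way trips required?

11

Counting alone: the ferryman can take at most 1 across per trip to the far shore, so moving all 6 needs at least 6 loaded trips out, with a return between consecutive ones — at least 11 crossings.
The plan below uses exactly 11 crossings, so it is optimal:
1. Ferryman goes to the far shore with the gecko.  [the near shore: the fly, the hawk, the mantis, the moth, the snake | the far shore: the gecko]
2. Ferryman goes back to the near shore alone.  [the near shore: the fly, the hawk, the mantis, the moth, the snake | the far shore: the gecko]
3. Ferryman goes to the far shore with the snake.  [the near shore: the fly, the hawk, the mantis, the moth | the far shore: the gecko, the snake]
4. Ferryman goes back to the near shore alone.  [the near shore: the fly, the hawk, the mantis, the moth | the far shore: the gecko, the snake]
5. Ferryman goes to the far shore with the hawk.  [the near shore: the fly, the mantis, the moth | the far shore: the gecko, the hawk, the snake]
6. Ferryman goes back to the near shore alone.  [the near shore: the fly, the mantis, the moth | the far shore: the gecko, the hawk, the snake]
7. Ferryman goes to the far shore with the moth.  [the near shore: the fly, the mantis | the far shore: the gecko, the hawk, the moth, the snake]
8. Ferryman goes back to the near shore alone.  [the near shore: the fly, the mantis | the far shore: the gecko, the hawk, the moth, the snake]
9. Ferryman goes to the far shore with the fly.  [the near shore: the mantis | the far shore: the fly, the gecko, the hawk, the moth, the snake]
10. Ferryman goes back to the near shore alone.  [the near shore: the mantis | the far shore: the fly, the gecko, the hawk, the moth, the snake]
11. Ferryman goes to the far shore with the mantis.  [the near shore: — | the far shore: the fly, the gecko, the hawk, the mantis, the moth, the snake]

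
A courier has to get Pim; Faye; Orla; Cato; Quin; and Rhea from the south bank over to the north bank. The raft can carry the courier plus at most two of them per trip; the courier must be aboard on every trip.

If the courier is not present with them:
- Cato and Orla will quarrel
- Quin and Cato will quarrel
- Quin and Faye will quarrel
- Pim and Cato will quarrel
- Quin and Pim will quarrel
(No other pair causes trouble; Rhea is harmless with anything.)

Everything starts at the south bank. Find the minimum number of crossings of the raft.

Counting alone: the courier can take at most 2 across per trip to the north bank, so moving all 6 needs at least 3 loaded trips out, with a return between consecutive ones — at least 5 crossings.
The safety rule pushes this higher. Following every safe sequence of crossings, the most of the 6 that can be at the north bank as the raft arrives there on crossings 5, 7 is 4, 5 respectively — never all 6.
So no plan with fewer than 9 crossings exists, and this one achieves 9:
1. Courier goes to the north bank with Cato and Quin.
2. Courier goes back to the south bank with Cato.
3. Courier goes to the north bank with Orla and Pim.
4. Courier goes back to the south bank with Pim.
5. Courier goes to the north bank with Faye and Pim.
6. Courier goes back to the south bank with Quin.
7. Courier goes to the north bank with Cato and Rhea.
8. Courier goes back to the south bank with Cato.
9. Courier goes to the north bank with Cato and Quin.

9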